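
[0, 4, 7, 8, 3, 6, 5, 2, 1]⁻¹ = [0, 8, 7, 4, 1, 6, 5, 2, 3]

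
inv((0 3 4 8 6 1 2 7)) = (0 7 2 1 6 8 4 3)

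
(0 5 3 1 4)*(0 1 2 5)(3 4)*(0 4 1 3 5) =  (0 4 3 2)(1 5)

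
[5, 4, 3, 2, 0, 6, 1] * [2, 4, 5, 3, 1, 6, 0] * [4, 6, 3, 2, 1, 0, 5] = [5, 6, 2, 0, 3, 4, 1]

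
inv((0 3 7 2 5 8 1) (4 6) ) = (0 1 8 5 2 7 3) (4 6) 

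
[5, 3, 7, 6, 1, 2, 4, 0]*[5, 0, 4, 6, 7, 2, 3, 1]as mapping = [0→2, 1→6, 2→1, 3→3, 4→0, 5→4, 6→7, 7→5]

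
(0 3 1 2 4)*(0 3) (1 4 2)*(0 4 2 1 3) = (0 4) (1 3 2) 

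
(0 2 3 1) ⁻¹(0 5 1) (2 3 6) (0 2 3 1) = (0 2 5) (1 6 3) 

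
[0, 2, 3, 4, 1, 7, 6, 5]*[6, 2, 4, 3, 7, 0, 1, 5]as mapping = [0→6, 1→4, 2→3, 3→7, 4→2, 5→5, 6→1, 7→0]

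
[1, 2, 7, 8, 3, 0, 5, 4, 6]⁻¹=[5, 0, 1, 4, 7, 6, 8, 2, 3]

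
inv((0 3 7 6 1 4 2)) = (0 2 4 1 6 7 3)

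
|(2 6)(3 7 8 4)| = 4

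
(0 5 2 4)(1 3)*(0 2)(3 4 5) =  (0 3 1 4 2 5)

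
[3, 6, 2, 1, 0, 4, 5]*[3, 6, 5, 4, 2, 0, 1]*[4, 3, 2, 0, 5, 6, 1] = [5, 3, 6, 1, 0, 2, 4]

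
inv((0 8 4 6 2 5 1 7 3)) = (0 3 7 1 5 2 6 4 8)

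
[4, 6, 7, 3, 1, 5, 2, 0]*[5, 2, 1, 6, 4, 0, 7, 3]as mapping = [0→4, 1→7, 2→3, 3→6, 4→2, 5→0, 6→1, 7→5]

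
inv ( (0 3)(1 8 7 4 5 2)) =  (0 3)(1 2 5 4 7 8)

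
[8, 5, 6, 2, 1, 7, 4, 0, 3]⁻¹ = [7, 4, 3, 8, 6, 1, 2, 5, 0]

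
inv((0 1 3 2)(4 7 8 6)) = (0 2 3 1)(4 6 8 7)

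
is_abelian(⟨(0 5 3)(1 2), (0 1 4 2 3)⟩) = no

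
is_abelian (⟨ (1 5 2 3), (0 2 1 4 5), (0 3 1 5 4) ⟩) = no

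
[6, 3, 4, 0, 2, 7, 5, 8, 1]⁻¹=[3, 8, 4, 1, 2, 6, 0, 5, 7]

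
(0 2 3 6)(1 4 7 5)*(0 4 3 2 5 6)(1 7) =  (0 5 7 6 4 1 3)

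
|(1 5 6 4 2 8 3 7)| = 8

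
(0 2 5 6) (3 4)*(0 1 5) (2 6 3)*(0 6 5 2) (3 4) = (0 5 4) (1 2 6) 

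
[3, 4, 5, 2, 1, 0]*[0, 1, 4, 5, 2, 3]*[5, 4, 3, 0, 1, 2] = [2, 3, 0, 1, 4, 5]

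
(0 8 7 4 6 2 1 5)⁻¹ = (0 5 1 2 6 4 7 8)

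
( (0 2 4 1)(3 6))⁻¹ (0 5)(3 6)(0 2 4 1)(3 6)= (2 5)(3 6)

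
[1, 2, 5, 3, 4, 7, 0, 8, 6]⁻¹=[6, 0, 1, 3, 4, 2, 8, 5, 7]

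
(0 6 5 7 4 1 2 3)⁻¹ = (0 3 2 1 4 7 5 6)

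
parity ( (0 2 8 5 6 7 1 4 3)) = even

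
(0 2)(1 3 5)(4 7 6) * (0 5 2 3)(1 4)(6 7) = (0 3 2 5 4 6 1)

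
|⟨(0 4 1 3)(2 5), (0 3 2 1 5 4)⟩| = 720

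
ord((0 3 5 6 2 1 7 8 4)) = 9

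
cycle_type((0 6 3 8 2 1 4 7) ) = 8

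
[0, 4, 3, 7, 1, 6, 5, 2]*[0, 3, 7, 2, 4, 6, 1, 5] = [0, 4, 2, 5, 3, 1, 6, 7]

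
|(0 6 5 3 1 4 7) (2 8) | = 14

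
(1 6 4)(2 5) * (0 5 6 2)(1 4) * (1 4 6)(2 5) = (0 2 1 5)(4 6)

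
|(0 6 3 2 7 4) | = 6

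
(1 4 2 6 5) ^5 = () 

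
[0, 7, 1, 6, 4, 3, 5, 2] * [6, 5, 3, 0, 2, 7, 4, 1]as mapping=[0→6, 1→1, 2→5, 3→4, 4→2, 5→0, 6→7, 7→3]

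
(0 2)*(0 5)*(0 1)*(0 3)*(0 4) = (0 2 5 1 3 4)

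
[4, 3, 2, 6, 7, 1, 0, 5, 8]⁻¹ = [6, 5, 2, 1, 0, 7, 3, 4, 8]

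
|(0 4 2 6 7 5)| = 6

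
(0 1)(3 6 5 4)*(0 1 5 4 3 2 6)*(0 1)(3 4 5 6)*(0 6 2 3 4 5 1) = (0 2 4 3)(1 6)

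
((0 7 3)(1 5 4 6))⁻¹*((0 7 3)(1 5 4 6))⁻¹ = (0 7 3)(1 4)(5 6)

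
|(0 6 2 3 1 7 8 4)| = 8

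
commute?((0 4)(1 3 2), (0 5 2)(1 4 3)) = no:(0 4)(1 3 2)*(0 5 2)(1 4 3) = (0 3)(2 4 5), (0 5 2)(1 4 3)*(0 4)(1 3 2) = (0 5 1)(2 4)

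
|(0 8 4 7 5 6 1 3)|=8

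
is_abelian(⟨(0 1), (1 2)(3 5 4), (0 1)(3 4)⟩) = no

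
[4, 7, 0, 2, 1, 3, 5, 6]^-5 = [7, 5, 1, 4, 6, 0, 2, 3]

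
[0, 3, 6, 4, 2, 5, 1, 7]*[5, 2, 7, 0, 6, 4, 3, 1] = [5, 0, 3, 6, 7, 4, 2, 1]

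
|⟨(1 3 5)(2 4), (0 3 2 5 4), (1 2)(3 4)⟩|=720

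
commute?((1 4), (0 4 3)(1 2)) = no:(1 4)*(0 4 3)(1 2) = (0 4 2 1 3), (0 4 3)(1 2)*(1 4) = (0 1 2 4 3)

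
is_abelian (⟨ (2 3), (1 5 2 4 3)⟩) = no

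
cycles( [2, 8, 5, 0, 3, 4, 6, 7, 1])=(0 2 5 4 3)(1 8)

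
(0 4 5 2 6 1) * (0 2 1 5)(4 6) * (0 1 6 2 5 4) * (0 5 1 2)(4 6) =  (2 5 4)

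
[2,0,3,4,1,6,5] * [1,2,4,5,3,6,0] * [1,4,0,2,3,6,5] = [3,4,6,2,0,1,5]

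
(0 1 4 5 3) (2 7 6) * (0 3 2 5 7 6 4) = (0 1) (2 6 5) (4 7) 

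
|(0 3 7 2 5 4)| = 6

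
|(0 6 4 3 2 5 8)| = 7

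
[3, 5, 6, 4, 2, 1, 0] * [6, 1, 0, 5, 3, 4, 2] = [5, 4, 2, 3, 0, 1, 6]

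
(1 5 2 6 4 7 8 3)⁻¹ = (1 3 8 7 4 6 2 5)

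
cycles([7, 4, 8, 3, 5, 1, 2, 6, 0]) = (0 7 6 2 8)(1 4 5)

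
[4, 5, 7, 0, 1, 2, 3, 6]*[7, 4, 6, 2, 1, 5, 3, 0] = [1, 5, 0, 7, 4, 6, 2, 3]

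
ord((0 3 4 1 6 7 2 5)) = 8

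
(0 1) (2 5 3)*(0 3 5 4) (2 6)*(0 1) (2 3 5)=(1 5 2 4) (3 6) 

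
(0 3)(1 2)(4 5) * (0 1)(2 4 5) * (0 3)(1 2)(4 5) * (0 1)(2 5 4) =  (0 1 4)(2 3 5)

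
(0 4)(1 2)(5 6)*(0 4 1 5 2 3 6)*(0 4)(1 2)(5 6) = (0 2 6 1 3 5 4)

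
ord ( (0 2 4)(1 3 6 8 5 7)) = 6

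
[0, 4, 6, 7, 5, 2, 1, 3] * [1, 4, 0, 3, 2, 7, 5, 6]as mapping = [0→1, 1→2, 2→5, 3→6, 4→7, 5→0, 6→4, 7→3]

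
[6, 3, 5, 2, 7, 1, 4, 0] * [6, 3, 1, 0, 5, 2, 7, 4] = [7, 0, 2, 1, 4, 3, 5, 6]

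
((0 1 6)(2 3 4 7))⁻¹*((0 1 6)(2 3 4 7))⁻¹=(0 1 6)(2 4)(3 7)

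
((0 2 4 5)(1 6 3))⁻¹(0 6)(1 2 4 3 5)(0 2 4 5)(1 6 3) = (0 6 4 5 1)(2 3)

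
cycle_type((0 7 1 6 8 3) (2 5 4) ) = 3.6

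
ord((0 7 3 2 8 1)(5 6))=6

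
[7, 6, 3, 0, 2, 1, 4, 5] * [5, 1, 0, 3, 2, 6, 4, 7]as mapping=[0→7, 1→4, 2→3, 3→5, 4→0, 5→1, 6→2, 7→6]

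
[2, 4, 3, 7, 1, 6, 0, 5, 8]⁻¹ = [6, 4, 0, 2, 1, 7, 5, 3, 8]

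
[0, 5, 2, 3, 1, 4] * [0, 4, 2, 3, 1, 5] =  [0, 5, 2, 3, 4, 1]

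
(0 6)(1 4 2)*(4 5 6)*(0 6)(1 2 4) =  (0 1 5)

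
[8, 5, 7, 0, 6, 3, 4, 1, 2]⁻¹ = [3, 7, 8, 5, 6, 1, 4, 2, 0]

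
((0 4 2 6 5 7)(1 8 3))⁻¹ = (0 7 5 6 2 4)(1 3 8)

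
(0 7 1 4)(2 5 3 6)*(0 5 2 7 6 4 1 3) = (0 6 7 3 4 5)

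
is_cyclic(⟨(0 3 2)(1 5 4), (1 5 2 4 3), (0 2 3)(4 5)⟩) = no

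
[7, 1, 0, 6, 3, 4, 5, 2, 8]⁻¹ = [2, 1, 7, 4, 5, 6, 3, 0, 8]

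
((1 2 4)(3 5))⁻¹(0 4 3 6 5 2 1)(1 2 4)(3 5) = (0 1 5 6 3 4 2)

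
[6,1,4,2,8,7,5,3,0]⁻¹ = [8,1,3,7,2,6,0,5,4]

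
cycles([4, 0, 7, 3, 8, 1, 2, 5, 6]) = (0 4 8 6 2 7 5 1)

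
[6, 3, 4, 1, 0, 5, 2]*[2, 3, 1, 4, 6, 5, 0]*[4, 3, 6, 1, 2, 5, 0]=[4, 2, 0, 1, 6, 5, 3]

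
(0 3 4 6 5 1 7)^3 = (0 6 7 4 1 3 5)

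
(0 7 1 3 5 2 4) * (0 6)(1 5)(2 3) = (0 7 5 3 1 2 4 6)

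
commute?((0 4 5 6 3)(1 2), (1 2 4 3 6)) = no:(0 4 5 6 3)(1 2)*(1 2 4 3 6) = (0 3)(1 4 5), (1 2 4 3 6)*(0 4 5 6 3)(1 2) = (0 4)(2 5 6)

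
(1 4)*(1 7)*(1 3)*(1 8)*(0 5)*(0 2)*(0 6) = (0 5 2 6)(1 4 7 3 8)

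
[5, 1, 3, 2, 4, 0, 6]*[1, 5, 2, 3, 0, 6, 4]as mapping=[0→6, 1→5, 2→3, 3→2, 4→0, 5→1, 6→4]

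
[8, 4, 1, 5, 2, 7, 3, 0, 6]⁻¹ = [7, 2, 4, 6, 1, 3, 8, 5, 0]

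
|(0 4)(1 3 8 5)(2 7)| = 4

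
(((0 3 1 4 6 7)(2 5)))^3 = (0 4)(1 7)(2 5)(3 6)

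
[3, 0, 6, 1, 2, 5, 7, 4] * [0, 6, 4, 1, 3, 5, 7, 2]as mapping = [0→1, 1→0, 2→7, 3→6, 4→4, 5→5, 6→2, 7→3]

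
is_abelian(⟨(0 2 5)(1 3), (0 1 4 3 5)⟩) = no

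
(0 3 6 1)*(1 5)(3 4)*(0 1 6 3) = (0 4)(5 6)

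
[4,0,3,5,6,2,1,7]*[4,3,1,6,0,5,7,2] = [0,4,6,5,7,1,3,2]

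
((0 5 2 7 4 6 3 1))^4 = (0 4)(1 7)(2 3)(5 6)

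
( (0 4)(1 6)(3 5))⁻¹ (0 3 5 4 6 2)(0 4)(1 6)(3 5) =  (0 1 2 4 5 3)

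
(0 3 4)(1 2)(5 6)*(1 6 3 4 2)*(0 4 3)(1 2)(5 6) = (0 3 1 2 5)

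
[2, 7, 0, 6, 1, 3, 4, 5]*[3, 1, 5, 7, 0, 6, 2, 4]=[5, 4, 3, 2, 1, 7, 0, 6]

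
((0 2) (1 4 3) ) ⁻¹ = (0 2) (1 3 4) 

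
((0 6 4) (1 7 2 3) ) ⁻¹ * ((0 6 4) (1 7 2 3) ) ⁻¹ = (0 6 4) (1 2) (3 7) 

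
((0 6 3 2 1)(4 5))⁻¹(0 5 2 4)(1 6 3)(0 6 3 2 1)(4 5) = (0 3 2)(1 5 6 4)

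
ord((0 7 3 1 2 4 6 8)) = 8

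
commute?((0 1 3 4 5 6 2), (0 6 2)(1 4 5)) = no:(0 1 3 4 5 6 2) * (0 6 2)(1 4 5) = (0 4 1 3 5 2 6), (0 6 2)(1 4 5) * (0 1 3 4 5 6 2) = (0 2 1 5 3 4 6)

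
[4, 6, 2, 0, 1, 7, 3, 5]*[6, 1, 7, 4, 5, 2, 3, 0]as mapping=[0→5, 1→3, 2→7, 3→6, 4→1, 5→0, 6→4, 7→2]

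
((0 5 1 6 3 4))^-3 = (0 6)(1 4)(3 5)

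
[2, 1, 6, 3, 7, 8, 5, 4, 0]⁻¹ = [8, 1, 0, 3, 7, 6, 2, 4, 5]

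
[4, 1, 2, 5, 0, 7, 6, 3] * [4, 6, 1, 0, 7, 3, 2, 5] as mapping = [0→7, 1→6, 2→1, 3→3, 4→4, 5→5, 6→2, 7→0] 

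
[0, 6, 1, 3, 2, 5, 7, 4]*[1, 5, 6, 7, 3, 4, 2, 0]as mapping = [0→1, 1→2, 2→5, 3→7, 4→6, 5→4, 6→0, 7→3]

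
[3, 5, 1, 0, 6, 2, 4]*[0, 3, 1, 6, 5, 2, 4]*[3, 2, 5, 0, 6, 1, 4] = [4, 5, 0, 3, 6, 2, 1]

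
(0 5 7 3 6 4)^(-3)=(0 3)(4 7)(5 6)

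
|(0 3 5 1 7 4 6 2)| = 8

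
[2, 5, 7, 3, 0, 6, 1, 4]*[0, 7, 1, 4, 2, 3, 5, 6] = [1, 3, 6, 4, 0, 5, 7, 2]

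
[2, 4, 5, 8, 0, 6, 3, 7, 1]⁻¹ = [4, 8, 0, 6, 1, 2, 5, 7, 3]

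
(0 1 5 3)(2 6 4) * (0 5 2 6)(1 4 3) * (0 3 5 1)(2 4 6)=(0 6 5)(1 4 2 3)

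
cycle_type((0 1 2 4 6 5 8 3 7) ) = 9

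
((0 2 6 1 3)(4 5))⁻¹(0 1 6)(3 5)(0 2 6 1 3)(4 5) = (0 4)(1 2 3)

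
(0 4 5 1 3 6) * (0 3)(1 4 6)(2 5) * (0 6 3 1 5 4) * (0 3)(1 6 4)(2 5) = (1 4 5 3 2)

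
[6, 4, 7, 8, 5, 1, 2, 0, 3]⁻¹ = [7, 5, 6, 8, 1, 4, 0, 2, 3]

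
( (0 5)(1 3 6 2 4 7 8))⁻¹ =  (0 5)(1 8 7 4 2 6 3)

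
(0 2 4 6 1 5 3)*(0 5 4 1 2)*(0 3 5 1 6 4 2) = (0 3 1 2 6)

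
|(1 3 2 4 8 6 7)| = 7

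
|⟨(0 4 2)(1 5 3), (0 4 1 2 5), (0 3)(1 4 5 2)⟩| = 360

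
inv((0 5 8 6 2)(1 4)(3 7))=(0 2 6 8 5)(1 4)(3 7)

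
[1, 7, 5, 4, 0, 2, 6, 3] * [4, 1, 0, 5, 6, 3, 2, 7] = [1, 7, 3, 6, 4, 0, 2, 5]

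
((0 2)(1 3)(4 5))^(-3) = (0 2)(1 3)(4 5)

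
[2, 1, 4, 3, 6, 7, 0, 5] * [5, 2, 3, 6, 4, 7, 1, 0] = [3, 2, 4, 6, 1, 0, 5, 7]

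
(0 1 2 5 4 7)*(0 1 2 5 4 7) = (0 2 4)(1 5 7)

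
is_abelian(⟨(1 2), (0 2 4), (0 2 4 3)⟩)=no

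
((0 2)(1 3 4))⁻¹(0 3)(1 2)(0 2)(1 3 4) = (0 3)(2 4)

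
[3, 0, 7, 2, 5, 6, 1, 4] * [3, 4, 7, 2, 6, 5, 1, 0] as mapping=[0→2, 1→3, 2→0, 3→7, 4→5, 5→1, 6→4, 7→6] 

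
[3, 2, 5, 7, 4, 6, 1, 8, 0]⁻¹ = [8, 6, 1, 0, 4, 2, 5, 3, 7]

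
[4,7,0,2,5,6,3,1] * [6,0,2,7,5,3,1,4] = [5,4,6,2,3,1,7,0]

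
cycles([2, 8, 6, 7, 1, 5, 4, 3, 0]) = (0 2 6 4 1 8)(3 7)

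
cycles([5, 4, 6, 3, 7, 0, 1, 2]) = (0 5)(1 4 7 2 6)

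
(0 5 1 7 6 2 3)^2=(0 1 6 3 5 7 2)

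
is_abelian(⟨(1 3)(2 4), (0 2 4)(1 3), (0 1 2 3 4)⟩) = no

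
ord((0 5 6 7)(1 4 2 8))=4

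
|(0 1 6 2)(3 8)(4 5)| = 4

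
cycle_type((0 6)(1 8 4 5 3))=2.5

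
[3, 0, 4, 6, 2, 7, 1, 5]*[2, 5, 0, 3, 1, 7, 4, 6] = [3, 2, 1, 4, 0, 6, 5, 7]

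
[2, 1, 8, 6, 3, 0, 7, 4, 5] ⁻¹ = [5, 1, 0, 4, 7, 8, 3, 6, 2] 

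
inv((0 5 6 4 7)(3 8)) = (0 7 4 6 5)(3 8)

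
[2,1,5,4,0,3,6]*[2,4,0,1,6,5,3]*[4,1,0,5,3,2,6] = [4,3,2,6,0,1,5]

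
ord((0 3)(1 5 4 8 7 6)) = 6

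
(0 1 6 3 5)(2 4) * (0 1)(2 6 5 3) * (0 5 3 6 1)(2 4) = (0 5)(1 3 6 4)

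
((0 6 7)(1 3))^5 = (0 7 6)(1 3)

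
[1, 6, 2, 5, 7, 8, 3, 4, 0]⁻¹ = [8, 0, 2, 6, 7, 3, 1, 4, 5]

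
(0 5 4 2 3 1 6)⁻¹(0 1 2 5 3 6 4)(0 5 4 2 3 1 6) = (0 2 5 6 3 4 1)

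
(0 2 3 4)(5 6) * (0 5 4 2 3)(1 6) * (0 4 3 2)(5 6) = (0 2 4 6 3)(1 5)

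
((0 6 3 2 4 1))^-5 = (0 6 3 2 4 1)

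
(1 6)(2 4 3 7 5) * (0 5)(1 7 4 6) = (0 5 2 6 7)(3 4)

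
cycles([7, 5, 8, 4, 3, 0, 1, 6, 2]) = (0 7 6 1 5)(2 8)(3 4)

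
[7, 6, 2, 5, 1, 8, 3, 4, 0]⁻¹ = [8, 4, 2, 6, 7, 3, 1, 0, 5]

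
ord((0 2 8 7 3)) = 5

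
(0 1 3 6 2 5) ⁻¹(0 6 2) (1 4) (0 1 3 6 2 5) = (1 2 5) (3 4) 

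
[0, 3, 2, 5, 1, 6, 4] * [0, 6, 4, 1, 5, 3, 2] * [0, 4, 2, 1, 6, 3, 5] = [0, 4, 6, 1, 5, 2, 3]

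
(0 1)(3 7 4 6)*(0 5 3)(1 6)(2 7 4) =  (0 6)(1 5 3 4)(2 7)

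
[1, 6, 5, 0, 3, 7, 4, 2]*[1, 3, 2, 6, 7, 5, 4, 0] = [3, 4, 5, 1, 6, 0, 7, 2]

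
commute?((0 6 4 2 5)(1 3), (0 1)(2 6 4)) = no:(0 6 4 2 5)(1 3) * (0 1)(2 6 4) = (0 4 6 2 5 1 3), (0 1)(2 6 4) * (0 6 4 2 5)(1 3) = (0 3 1 6 2 4 5)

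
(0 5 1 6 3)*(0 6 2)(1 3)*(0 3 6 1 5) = (1 2 3)(5 6)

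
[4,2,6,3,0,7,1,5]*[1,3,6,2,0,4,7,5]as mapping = [0→0,1→6,2→7,3→2,4→1,5→5,6→3,7→4]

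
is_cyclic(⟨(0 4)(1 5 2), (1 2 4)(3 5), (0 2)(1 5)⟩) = no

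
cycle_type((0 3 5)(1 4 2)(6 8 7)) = 3^3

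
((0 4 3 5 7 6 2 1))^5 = (0 6 3 1 7 4 2 5)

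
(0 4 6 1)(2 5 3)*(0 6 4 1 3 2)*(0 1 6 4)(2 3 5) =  (0 6 5 3 1 4)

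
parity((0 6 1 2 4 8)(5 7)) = even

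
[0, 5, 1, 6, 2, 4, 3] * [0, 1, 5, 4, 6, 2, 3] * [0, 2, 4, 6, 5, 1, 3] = [0, 4, 2, 6, 1, 3, 5]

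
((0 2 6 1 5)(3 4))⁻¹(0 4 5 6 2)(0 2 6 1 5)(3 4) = (0 1 6 2 3)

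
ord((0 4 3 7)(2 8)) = 4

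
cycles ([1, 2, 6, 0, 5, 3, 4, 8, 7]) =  (0 1 2 6 4 5 3) (7 8) 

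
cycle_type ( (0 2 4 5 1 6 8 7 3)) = 9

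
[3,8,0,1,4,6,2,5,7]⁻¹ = [2,3,6,0,4,7,5,8,1]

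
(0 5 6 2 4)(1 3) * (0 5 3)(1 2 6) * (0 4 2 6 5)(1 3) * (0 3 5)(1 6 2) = (0 6)(1 4 3 2)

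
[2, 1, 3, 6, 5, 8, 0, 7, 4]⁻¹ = [6, 1, 0, 2, 8, 4, 3, 7, 5]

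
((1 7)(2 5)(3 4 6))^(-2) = (3 4 6)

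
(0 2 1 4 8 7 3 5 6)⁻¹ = (0 6 5 3 7 8 4 1 2)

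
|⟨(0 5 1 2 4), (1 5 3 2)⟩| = 120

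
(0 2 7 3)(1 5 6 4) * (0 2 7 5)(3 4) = (0 7 4 1)(2 5 6 3)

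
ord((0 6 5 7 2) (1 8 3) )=15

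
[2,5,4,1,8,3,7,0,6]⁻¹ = [7,3,0,5,2,1,8,6,4]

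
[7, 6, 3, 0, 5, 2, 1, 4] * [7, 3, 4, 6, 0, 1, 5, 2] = [2, 5, 6, 7, 1, 4, 3, 0]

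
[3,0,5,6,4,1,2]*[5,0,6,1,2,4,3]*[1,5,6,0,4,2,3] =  [5,2,4,0,6,1,3]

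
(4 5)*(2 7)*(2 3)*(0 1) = (0 1)(2 7 3)(4 5)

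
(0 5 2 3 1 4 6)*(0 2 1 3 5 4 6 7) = (0 4 7)(1 6 2 5)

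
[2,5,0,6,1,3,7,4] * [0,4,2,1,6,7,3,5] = [2,7,0,3,4,1,5,6]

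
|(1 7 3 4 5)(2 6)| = 10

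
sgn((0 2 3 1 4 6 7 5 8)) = 1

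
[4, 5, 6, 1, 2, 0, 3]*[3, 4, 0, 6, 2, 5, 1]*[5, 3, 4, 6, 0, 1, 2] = [4, 1, 3, 0, 5, 6, 2]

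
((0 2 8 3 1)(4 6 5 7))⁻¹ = (0 1 3 8 2)(4 7 5 6)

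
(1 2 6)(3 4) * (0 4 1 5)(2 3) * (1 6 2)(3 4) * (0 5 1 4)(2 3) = (0 2 3 6 1)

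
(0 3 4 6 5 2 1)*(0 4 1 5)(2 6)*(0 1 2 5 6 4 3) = (1 3 2 6)(4 5)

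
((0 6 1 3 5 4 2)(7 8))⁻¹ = (0 2 4 5 3 1 6)(7 8)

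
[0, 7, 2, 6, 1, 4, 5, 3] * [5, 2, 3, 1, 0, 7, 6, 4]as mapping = [0→5, 1→4, 2→3, 3→6, 4→2, 5→0, 6→7, 7→1]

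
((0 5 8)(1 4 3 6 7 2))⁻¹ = (0 8 5)(1 2 7 6 3 4)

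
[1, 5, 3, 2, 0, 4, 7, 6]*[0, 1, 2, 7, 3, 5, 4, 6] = [1, 5, 7, 2, 0, 3, 6, 4]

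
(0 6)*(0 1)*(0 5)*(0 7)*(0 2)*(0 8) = (0 6 1 5 7 2 8)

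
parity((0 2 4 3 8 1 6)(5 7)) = odd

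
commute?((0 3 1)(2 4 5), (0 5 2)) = no:(0 3 1)(2 4 5)*(0 5 2) = (0 3 1 5)(2 4), (0 5 2)*(0 3 1)(2 4 5) = (0 2 3 1)(4 5)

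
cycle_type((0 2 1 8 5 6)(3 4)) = 2.6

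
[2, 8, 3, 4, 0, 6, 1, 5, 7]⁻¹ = [4, 6, 0, 2, 3, 7, 5, 8, 1]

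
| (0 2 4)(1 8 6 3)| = 12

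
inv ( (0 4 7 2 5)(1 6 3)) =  (0 5 2 7 4)(1 3 6)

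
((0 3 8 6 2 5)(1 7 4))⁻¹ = (0 5 2 6 8 3)(1 4 7)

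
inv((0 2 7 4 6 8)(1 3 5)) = (0 8 6 4 7 2)(1 5 3)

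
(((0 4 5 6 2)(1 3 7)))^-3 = (0 5 2 4 6)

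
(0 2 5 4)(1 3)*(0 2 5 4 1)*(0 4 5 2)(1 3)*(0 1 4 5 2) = (1 4)(3 5)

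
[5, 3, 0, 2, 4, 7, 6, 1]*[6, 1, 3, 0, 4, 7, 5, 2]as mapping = [0→7, 1→0, 2→6, 3→3, 4→4, 5→2, 6→5, 7→1]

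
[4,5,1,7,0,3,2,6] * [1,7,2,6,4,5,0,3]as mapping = [0→4,1→5,2→7,3→3,4→1,5→6,6→2,7→0]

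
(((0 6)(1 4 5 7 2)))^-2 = (1 7 4 2 5)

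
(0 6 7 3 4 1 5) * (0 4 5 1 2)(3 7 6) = (0 3 5 4 2)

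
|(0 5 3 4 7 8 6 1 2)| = 9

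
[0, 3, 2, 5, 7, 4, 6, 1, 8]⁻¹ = [0, 7, 2, 1, 5, 3, 6, 4, 8]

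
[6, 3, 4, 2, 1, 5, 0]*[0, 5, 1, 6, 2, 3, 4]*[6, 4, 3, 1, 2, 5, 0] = [2, 0, 3, 4, 5, 1, 6]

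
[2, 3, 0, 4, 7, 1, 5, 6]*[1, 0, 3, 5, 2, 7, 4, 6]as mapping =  [0→3, 1→5, 2→1, 3→2, 4→6, 5→0, 6→7, 7→4]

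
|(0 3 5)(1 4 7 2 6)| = 15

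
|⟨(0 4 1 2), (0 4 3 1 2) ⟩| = 120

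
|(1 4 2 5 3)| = 5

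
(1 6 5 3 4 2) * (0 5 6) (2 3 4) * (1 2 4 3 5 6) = (0 6 1) (3 4 5) 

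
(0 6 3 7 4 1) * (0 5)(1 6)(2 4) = (0 1 5)(2 4 6 3 7)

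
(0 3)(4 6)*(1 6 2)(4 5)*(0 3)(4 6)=(1 4 2)(5 6)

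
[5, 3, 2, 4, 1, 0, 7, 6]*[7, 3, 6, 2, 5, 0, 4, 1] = [0, 2, 6, 5, 3, 7, 1, 4]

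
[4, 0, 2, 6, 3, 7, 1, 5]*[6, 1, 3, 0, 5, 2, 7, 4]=[5, 6, 3, 7, 0, 4, 1, 2]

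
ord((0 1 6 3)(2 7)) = 4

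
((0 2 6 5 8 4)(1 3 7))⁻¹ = (0 4 8 5 6 2)(1 7 3)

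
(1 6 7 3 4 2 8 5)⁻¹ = (1 5 8 2 4 3 7 6)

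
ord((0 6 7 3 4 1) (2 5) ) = 6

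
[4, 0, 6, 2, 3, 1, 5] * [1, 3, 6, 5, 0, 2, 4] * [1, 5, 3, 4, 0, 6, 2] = [1, 5, 0, 2, 6, 4, 3]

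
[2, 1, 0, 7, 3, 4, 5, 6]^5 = [2, 1, 0, 3, 4, 5, 6, 7]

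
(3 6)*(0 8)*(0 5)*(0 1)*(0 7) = (0 8 5 1 7)(3 6)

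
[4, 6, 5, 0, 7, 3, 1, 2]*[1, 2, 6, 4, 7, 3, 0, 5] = [7, 0, 3, 1, 5, 4, 2, 6]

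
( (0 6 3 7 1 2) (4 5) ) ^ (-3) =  (0 7) (1 6) (2 3) (4 5) 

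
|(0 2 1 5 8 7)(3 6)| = 6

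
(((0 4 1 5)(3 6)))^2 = (0 1)(4 5)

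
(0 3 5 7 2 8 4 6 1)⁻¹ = (0 1 6 4 8 2 7 5 3)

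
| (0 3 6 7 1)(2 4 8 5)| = 20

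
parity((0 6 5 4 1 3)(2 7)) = even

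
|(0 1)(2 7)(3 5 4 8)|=4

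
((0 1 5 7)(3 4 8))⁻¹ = (0 7 5 1)(3 8 4)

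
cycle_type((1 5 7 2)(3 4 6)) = 3.4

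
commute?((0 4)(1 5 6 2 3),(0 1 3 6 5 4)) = no:(0 4)(1 5 6 2 3) * (0 1 3 6 5 4) = (1 4)(2 6),(0 1 3 6 5 4) * (0 4)(1 5 6 2 3) = (0 5)(2 3)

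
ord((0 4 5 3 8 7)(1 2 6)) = 6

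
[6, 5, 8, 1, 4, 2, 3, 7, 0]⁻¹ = [8, 3, 5, 6, 4, 1, 0, 7, 2]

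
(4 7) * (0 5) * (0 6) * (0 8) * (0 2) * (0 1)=(0 5 6 8 2 1)(4 7)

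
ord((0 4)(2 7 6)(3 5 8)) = 6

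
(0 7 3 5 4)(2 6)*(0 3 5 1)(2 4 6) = (0 7 5 6 4 3 1)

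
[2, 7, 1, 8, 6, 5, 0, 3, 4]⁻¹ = [6, 2, 0, 7, 8, 5, 4, 1, 3]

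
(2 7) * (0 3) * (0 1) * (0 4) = (0 3 1 4)(2 7)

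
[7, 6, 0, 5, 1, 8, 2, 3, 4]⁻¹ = [2, 4, 6, 7, 8, 3, 1, 0, 5]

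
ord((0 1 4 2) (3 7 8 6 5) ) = 20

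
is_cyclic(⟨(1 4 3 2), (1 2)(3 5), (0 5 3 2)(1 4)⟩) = no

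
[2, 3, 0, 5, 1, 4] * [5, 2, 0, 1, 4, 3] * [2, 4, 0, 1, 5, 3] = [2, 4, 3, 1, 0, 5]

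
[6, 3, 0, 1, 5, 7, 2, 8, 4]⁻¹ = [2, 3, 6, 1, 8, 4, 0, 5, 7]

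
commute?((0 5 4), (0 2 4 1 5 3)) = no:(0 5 4)*(0 2 4 1 5 3) = (0 3)(1 5)(2 4), (0 2 4 1 5 3)*(0 5 4) = (0 2)(1 4)(3 5)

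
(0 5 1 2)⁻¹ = (0 2 1 5)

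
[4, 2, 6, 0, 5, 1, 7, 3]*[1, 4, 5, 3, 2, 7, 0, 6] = [2, 5, 0, 1, 7, 4, 6, 3]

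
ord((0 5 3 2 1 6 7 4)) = 8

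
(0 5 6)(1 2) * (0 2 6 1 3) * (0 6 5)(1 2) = (1 5 2 3 6)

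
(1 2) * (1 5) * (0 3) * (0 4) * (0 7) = (0 3 4 7)(1 2 5)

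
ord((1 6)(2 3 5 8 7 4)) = 6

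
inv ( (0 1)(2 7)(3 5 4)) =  (0 1)(2 7)(3 4 5)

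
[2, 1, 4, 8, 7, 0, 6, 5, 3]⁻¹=[5, 1, 0, 8, 2, 7, 6, 4, 3]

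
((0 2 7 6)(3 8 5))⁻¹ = (0 6 7 2)(3 5 8)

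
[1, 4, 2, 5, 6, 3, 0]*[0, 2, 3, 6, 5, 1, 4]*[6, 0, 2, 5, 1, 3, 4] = [2, 3, 5, 0, 1, 4, 6]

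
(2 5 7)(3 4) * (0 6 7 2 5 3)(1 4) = (0 6 7 5 2 3 1 4)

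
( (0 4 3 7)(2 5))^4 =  ()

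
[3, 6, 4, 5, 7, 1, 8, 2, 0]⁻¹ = [8, 5, 7, 0, 2, 3, 1, 4, 6]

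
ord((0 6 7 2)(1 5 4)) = 12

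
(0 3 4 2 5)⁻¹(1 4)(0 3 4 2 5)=(1 2)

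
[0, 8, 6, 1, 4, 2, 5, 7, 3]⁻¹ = [0, 3, 5, 8, 4, 6, 2, 7, 1]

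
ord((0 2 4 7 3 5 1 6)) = 8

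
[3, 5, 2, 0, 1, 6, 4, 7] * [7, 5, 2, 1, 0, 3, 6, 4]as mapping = [0→1, 1→3, 2→2, 3→7, 4→5, 5→6, 6→0, 7→4]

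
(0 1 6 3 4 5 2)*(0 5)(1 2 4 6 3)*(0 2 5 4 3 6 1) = (0 5 3 1 6)(2 4)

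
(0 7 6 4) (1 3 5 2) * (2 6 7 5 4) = (0 5 6 2 1 3 4) 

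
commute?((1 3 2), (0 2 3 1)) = no:(1 3 2)*(0 2 3 1) = (0 2), (0 2 3 1)*(1 3 2) = (0 1)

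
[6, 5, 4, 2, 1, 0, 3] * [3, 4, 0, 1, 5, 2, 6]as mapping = [0→6, 1→2, 2→5, 3→0, 4→4, 5→3, 6→1]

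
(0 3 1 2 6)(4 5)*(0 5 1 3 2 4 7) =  (0 2 6 5 7)(1 4)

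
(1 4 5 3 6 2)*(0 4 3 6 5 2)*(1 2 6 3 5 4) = (0 1 5 3 4 6)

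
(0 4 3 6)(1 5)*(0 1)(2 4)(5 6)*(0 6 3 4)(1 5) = (0 2)(1 3)(5 6)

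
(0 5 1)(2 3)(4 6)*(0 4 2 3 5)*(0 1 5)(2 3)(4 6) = (0 1 6 3 2)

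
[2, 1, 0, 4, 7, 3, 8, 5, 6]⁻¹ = [2, 1, 0, 5, 3, 7, 8, 4, 6]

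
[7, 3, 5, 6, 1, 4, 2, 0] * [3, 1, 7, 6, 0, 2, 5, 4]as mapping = [0→4, 1→6, 2→2, 3→5, 4→1, 5→0, 6→7, 7→3]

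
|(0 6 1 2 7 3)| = 6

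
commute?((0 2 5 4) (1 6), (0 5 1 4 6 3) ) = no:(0 2 5 4) (1 6)*(0 5 1 4 6 3) = (0 2 1 3) (4 5 6), (0 5 1 4 6 3)*(0 2 5 4) (1 6) = (0 4 1) (2 5 6 3) 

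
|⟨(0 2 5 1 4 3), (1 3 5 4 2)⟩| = 720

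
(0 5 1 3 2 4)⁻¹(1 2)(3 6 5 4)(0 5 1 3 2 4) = (0 2 6 1)(3 4)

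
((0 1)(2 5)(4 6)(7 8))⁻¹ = (0 1)(2 5)(4 6)(7 8)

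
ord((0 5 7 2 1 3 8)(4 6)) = 14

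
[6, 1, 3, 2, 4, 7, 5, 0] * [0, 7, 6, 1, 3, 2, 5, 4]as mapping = [0→5, 1→7, 2→1, 3→6, 4→3, 5→4, 6→2, 7→0]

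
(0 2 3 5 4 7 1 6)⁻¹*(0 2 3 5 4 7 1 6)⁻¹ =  (0 1 4 3)(2 6 7 5)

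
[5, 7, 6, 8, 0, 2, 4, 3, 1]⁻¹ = [4, 8, 5, 7, 6, 0, 2, 1, 3]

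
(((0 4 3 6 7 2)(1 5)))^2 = (0 3 7)(2 4 6)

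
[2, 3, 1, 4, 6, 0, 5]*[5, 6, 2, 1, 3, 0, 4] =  [2, 1, 6, 3, 4, 5, 0]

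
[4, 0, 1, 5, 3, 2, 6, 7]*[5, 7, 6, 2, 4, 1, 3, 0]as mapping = [0→4, 1→5, 2→7, 3→1, 4→2, 5→6, 6→3, 7→0]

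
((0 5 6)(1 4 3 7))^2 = (0 6 5)(1 3)(4 7)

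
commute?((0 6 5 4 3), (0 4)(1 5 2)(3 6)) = no:(0 6 5 4 3)*(0 4)(1 5 2)(3 6) = (0 3 4 6 2 1 5), (0 4)(1 5 2)(3 6)*(0 6 5 4 3) = (0 3 5 2 1 4 6)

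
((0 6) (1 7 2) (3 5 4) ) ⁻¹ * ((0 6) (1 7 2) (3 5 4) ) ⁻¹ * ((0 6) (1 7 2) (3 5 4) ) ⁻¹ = (0 6) 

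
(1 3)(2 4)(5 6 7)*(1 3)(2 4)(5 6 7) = (5 7 6)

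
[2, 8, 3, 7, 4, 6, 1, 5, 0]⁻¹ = [8, 6, 0, 2, 4, 7, 5, 3, 1]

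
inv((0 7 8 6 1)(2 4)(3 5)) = (0 1 6 8 7)(2 4)(3 5)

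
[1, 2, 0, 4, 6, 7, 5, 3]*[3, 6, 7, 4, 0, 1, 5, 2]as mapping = [0→6, 1→7, 2→3, 3→0, 4→5, 5→2, 6→1, 7→4]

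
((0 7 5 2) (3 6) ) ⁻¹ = (0 2 5 7) (3 6) 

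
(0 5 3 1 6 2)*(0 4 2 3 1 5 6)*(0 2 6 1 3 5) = (0 1 2 4 6 5 3)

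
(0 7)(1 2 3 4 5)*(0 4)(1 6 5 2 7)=(0 1 7 4 2 3)(5 6)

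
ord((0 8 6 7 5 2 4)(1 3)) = 14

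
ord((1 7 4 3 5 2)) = 6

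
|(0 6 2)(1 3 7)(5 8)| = 6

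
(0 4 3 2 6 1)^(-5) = (0 4 3 2 6 1)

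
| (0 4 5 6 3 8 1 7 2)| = 9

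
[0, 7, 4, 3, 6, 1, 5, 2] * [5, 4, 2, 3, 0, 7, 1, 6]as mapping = [0→5, 1→6, 2→0, 3→3, 4→1, 5→4, 6→7, 7→2]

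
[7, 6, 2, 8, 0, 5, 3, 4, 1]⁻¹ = [4, 8, 2, 6, 7, 5, 1, 0, 3]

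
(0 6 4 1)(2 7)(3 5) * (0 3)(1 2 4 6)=(0 1 3 5)(2 7 4)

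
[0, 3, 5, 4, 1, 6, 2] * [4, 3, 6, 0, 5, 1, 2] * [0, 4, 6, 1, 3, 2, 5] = [3, 0, 4, 2, 1, 6, 5]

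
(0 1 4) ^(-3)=() 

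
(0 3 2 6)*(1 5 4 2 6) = (0 3 6)(1 5 4 2)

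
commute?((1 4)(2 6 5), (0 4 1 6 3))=no:(1 4)(2 6 5)*(0 4 1 6 3)=(0 4 6 5 2 3), (0 4 1 6 3)*(1 4)(2 6 5)=(0 1 5 2 6 3)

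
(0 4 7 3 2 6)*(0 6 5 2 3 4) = (2 5)(4 7)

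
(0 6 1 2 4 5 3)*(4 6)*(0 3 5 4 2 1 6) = (0 2)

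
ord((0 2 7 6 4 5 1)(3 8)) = 14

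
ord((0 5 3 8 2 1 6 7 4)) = 9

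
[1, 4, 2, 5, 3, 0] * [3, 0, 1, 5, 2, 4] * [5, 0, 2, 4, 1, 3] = [5, 2, 0, 1, 3, 4]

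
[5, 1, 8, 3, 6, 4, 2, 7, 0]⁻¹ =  [8, 1, 6, 3, 5, 0, 4, 7, 2]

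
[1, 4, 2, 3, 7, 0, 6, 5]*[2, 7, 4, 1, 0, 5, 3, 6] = [7, 0, 4, 1, 6, 2, 3, 5]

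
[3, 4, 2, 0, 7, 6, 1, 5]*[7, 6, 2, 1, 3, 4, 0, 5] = [1, 3, 2, 7, 5, 0, 6, 4]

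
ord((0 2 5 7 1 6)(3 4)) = 6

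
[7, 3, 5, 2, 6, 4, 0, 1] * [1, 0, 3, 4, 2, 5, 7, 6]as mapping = [0→6, 1→4, 2→5, 3→3, 4→7, 5→2, 6→1, 7→0]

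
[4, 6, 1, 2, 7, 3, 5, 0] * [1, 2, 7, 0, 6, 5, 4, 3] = [6, 4, 2, 7, 3, 0, 5, 1]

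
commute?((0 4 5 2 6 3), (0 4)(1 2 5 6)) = no:(0 4 5 2 6 3) * (0 4)(1 2 5 6) = (1 2)(3 4 6), (0 4)(1 2 5 6) * (0 4 5 2 6 3) = (0 5 3)(1 6)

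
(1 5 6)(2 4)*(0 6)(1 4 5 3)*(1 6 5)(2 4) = (0 5)(1 3 6 2)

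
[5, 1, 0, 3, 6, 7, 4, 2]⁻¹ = [2, 1, 7, 3, 6, 0, 4, 5]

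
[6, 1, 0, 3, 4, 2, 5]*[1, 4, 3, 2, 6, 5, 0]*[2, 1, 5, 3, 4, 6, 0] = [2, 4, 1, 5, 0, 3, 6]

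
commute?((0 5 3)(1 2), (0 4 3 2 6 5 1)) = no:(0 5 3)(1 2) * (0 4 3 2 6 5 1) = (0 1 6 5 2)(3 4), (0 4 3 2 6 5 1) * (0 5 3)(1 2) = (0 4)(1 5 2 6 3)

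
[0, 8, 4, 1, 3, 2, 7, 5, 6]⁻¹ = [0, 3, 5, 4, 2, 7, 8, 6, 1]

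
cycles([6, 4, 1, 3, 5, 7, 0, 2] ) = (0 6) (1 4 5 7 2) 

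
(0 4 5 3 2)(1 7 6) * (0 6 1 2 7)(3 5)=(0 4 3 7 1)(2 6)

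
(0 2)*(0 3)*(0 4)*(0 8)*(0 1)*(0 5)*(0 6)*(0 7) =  (0 2 3 4 8 1 5 6 7)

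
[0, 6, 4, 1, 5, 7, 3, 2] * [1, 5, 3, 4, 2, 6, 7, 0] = [1, 7, 2, 5, 6, 0, 4, 3]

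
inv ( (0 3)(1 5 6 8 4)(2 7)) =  (0 3)(1 4 8 6 5)(2 7)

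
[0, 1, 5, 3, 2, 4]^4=[0, 1, 5, 3, 2, 4]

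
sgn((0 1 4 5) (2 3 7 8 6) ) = -1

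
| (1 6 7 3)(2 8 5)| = 12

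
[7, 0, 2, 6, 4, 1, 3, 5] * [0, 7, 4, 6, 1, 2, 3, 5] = [5, 0, 4, 3, 1, 7, 6, 2]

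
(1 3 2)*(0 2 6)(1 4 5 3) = (0 2 4 5 3 6)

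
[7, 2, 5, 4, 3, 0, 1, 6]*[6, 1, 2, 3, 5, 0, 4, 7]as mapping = [0→7, 1→2, 2→0, 3→5, 4→3, 5→6, 6→1, 7→4]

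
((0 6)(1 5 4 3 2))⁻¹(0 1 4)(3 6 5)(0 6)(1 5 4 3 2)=(0 4 2)(3 6 5)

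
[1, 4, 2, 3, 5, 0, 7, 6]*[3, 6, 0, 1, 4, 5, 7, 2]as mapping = [0→6, 1→4, 2→0, 3→1, 4→5, 5→3, 6→2, 7→7]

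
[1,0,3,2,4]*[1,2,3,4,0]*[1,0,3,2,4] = [3,0,4,2,1]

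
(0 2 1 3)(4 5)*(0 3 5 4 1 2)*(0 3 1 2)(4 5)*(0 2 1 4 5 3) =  (1 5)(3 4)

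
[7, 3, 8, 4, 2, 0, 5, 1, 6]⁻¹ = [5, 7, 4, 1, 3, 6, 8, 0, 2]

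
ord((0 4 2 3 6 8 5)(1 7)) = 14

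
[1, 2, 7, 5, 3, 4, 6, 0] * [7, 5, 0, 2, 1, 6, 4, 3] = [5, 0, 3, 6, 2, 1, 4, 7]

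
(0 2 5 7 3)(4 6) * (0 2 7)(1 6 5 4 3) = (0 7 1 6 3 2 4 5)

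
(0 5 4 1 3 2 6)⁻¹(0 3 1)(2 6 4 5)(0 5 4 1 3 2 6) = (0 1 4 6)(2 3 5)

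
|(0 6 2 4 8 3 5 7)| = 8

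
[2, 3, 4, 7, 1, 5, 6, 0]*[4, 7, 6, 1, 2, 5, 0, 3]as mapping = [0→6, 1→1, 2→2, 3→3, 4→7, 5→5, 6→0, 7→4]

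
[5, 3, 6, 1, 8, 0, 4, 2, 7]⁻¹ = [5, 3, 7, 1, 6, 0, 2, 8, 4]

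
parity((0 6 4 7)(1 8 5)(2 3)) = even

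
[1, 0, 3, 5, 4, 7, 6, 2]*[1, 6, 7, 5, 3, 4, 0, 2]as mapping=[0→6, 1→1, 2→5, 3→4, 4→3, 5→2, 6→0, 7→7]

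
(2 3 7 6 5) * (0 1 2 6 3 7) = (0 1 2 7 3)(5 6)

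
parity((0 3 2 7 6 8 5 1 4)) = even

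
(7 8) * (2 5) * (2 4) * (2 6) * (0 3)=(0 3)(2 5 4 6)(7 8)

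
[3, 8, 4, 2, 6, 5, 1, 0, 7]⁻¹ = [7, 6, 3, 0, 2, 5, 4, 8, 1]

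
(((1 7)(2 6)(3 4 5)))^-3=(1 7)(2 6)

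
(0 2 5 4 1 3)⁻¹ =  (0 3 1 4 5 2)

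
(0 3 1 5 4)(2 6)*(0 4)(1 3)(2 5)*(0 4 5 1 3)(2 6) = (0 3)(1 6)(4 5)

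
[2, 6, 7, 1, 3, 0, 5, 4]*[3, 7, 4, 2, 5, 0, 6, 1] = [4, 6, 1, 7, 2, 3, 0, 5]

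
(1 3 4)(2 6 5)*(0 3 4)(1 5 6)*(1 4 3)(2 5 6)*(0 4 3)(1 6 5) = (0 6 2 3 4 5 1)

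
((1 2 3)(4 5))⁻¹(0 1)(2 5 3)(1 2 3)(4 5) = (0 2)(1 3 4)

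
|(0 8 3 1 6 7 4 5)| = 8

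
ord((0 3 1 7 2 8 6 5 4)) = 9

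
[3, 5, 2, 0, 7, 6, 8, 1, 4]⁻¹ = [3, 7, 2, 0, 8, 1, 5, 4, 6]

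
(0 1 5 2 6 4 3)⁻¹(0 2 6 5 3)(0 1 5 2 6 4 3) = (0 1 6 4 2)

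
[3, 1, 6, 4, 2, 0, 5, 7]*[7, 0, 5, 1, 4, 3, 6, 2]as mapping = [0→1, 1→0, 2→6, 3→4, 4→5, 5→7, 6→3, 7→2]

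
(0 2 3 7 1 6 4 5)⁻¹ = (0 5 4 6 1 7 3 2)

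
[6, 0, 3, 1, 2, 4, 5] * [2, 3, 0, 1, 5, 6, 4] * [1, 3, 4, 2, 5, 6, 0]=[5, 4, 3, 2, 1, 6, 0]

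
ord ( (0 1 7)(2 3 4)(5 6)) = 6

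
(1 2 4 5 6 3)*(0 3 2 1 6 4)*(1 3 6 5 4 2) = (0 6 1 3 5 2)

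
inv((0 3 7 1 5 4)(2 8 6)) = (0 4 5 1 7 3)(2 6 8)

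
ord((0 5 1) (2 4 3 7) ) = 12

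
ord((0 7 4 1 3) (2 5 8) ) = 15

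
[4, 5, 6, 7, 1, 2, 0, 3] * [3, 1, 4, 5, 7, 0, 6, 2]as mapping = [0→7, 1→0, 2→6, 3→2, 4→1, 5→4, 6→3, 7→5]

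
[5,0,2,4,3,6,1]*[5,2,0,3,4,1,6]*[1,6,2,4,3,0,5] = [6,0,1,3,4,5,2] 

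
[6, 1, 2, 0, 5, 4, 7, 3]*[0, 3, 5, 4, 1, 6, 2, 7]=[2, 3, 5, 0, 6, 1, 7, 4]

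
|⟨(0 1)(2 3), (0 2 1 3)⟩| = 4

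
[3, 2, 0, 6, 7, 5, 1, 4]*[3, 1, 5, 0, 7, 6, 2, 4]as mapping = [0→0, 1→5, 2→3, 3→2, 4→4, 5→6, 6→1, 7→7]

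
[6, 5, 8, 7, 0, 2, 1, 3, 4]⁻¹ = [4, 6, 5, 7, 8, 1, 0, 3, 2]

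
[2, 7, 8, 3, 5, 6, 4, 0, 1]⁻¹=[7, 8, 0, 3, 6, 4, 5, 1, 2]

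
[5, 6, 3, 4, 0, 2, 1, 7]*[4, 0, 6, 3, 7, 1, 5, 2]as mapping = [0→1, 1→5, 2→3, 3→7, 4→4, 5→6, 6→0, 7→2]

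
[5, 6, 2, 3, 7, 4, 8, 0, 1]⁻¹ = [7, 8, 2, 3, 5, 0, 1, 4, 6]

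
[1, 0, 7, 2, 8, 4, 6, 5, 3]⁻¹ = [1, 0, 3, 8, 5, 7, 6, 2, 4]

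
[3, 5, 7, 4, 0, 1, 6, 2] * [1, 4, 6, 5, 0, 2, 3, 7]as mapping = [0→5, 1→2, 2→7, 3→0, 4→1, 5→4, 6→3, 7→6]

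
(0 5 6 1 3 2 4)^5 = (0 2 1 5 4 3 6)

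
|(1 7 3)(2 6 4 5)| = 12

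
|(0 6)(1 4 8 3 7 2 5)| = 14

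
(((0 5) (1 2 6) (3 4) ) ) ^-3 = (0 5) (3 4) 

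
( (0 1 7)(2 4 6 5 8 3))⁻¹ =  (0 7 1)(2 3 8 5 6 4)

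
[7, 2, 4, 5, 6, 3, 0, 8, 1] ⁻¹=[6, 8, 1, 5, 2, 3, 4, 0, 7] 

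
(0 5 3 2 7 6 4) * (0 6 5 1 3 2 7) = (0 1 3 7 5 2)(4 6)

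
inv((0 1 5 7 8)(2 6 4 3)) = (0 8 7 5 1)(2 3 4 6)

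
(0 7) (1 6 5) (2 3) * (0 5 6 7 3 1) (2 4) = (0 3 4 2 1 7 5) 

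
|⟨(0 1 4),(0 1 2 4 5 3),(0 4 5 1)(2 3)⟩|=720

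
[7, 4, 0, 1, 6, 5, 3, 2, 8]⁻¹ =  [2, 3, 7, 6, 1, 5, 4, 0, 8]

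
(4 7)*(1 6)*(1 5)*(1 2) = (1 6 5 2)(4 7)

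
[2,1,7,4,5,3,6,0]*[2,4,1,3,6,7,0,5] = [1,4,5,6,7,3,0,2]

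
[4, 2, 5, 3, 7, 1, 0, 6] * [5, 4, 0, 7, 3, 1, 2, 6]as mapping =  [0→3, 1→0, 2→1, 3→7, 4→6, 5→4, 6→5, 7→2]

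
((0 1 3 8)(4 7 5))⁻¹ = (0 8 3 1)(4 5 7)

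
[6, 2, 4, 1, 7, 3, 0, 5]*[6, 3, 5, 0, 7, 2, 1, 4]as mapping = [0→1, 1→5, 2→7, 3→3, 4→4, 5→0, 6→6, 7→2]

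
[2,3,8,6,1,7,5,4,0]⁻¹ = [8,4,0,1,7,6,3,5,2]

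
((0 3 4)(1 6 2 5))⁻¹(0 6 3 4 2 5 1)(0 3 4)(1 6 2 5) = (0 5 1 6 3 2 4)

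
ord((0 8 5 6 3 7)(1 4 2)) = 6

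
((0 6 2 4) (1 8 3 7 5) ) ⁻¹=(0 4 2 6) (1 5 7 3 8) 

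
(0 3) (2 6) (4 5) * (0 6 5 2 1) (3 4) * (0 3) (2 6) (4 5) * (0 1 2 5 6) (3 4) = (0 6 2 3 5 1 4) 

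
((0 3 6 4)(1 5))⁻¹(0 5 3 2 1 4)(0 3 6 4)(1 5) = (0 3 1 6 2 5)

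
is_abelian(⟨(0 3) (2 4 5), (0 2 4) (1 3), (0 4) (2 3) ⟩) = no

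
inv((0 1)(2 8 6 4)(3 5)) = (0 1)(2 4 6 8)(3 5)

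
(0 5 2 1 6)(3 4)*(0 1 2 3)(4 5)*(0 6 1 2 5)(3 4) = (0 3)(2 5 4 6)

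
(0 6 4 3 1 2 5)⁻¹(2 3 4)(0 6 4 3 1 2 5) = (1 3 5)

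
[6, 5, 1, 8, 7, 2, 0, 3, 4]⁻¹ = [6, 2, 5, 7, 8, 1, 0, 4, 3]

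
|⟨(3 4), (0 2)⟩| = 4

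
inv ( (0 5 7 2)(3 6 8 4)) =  (0 2 7 5)(3 4 8 6)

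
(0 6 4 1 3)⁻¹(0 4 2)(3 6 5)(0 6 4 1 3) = (0 4 5)(1 2 6)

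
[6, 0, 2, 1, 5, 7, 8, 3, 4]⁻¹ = [1, 3, 2, 7, 8, 4, 0, 5, 6]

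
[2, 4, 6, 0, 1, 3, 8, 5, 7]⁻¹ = [3, 4, 0, 5, 1, 7, 2, 8, 6]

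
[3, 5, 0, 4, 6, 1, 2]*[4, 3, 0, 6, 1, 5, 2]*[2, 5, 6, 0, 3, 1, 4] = [4, 1, 3, 5, 6, 0, 2]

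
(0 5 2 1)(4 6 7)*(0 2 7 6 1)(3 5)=(0 3 5 7 4 1 2)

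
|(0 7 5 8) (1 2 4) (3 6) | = 12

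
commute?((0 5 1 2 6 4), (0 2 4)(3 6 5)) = no:(0 5 1 2 6 4)*(0 2 4)(3 6 5) = (0 3 6)(1 4 2 5), (0 2 4)(3 6 5)*(0 5 1 2 6 4) = (0 6 1 2)(3 4 5)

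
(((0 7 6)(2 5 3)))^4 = (0 7 6)(2 5 3)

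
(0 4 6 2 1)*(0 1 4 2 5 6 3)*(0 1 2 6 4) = (0 6 5 4 3 1 2)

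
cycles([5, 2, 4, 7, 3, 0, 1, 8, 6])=(0 5)(1 2 4 3 7 8 6)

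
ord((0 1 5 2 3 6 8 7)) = 8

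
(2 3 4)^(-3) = ()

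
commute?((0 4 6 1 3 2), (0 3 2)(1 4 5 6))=no:(0 4 6 1 3 2)*(0 3 2)(1 4 5 6)=(0 5 6 4 1 2 3), (0 3 2)(1 4 5 6)*(0 4 6 1 3 2)=(0 2 4 5 1 6 3)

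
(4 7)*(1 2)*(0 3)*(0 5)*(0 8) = (0 3 5 8)(1 2)(4 7)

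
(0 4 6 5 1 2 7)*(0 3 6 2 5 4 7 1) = (0 7 3 6 4 2 1 5)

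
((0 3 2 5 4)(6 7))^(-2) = (0 5 3 4 2)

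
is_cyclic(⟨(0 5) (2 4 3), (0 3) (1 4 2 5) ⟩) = no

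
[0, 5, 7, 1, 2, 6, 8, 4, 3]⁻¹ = [0, 3, 4, 8, 7, 1, 5, 2, 6]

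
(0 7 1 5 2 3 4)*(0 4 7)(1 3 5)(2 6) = (2 5 6)(3 7)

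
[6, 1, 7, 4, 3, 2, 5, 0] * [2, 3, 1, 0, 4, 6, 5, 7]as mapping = [0→5, 1→3, 2→7, 3→4, 4→0, 5→1, 6→6, 7→2]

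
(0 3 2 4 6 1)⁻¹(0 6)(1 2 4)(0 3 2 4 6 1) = (0 4 6)(1 3)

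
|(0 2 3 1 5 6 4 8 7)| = 9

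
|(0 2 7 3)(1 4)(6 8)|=4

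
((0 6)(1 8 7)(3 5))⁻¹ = (0 6)(1 7 8)(3 5)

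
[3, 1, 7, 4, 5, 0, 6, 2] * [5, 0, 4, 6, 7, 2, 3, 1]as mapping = [0→6, 1→0, 2→1, 3→7, 4→2, 5→5, 6→3, 7→4]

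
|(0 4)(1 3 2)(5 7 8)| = 6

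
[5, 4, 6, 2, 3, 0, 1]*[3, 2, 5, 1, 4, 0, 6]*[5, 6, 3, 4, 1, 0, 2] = [5, 1, 2, 0, 6, 4, 3]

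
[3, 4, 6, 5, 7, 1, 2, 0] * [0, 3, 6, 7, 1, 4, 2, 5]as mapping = [0→7, 1→1, 2→2, 3→4, 4→5, 5→3, 6→6, 7→0]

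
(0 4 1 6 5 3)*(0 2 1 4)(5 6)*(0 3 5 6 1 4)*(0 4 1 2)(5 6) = (0 3)(1 5 6 2)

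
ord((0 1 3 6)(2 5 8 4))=4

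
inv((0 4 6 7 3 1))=(0 1 3 7 6 4)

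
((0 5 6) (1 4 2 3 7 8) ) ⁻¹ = (0 6 5) (1 8 7 3 2 4) 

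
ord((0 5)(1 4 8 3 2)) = 10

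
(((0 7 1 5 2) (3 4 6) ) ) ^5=(3 6 4) 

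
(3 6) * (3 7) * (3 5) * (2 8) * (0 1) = (0 1)(2 8)(3 6 7 5)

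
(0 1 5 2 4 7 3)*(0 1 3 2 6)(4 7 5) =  (0 3 1 4 5 6)(2 7)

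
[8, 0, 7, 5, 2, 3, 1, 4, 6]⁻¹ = [1, 6, 4, 5, 7, 3, 8, 2, 0]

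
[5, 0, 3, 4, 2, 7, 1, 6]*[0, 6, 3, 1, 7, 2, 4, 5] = [2, 0, 1, 7, 3, 5, 6, 4]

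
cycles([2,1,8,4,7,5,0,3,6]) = (0 2 8 6)(3 4 7)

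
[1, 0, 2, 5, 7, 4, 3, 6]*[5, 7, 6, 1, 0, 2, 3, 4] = [7, 5, 6, 2, 4, 0, 1, 3]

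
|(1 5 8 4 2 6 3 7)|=8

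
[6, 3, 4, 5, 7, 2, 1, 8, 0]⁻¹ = [8, 6, 5, 1, 2, 3, 0, 4, 7]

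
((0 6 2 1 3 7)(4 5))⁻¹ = (0 7 3 1 2 6)(4 5)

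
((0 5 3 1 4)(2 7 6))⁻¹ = (0 4 1 3 5)(2 6 7)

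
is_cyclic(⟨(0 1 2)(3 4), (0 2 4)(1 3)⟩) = no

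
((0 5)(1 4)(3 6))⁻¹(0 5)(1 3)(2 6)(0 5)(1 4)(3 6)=(0 5)(2 3)(4 6)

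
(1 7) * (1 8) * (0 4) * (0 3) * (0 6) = (0 4 3 6) (1 7 8) 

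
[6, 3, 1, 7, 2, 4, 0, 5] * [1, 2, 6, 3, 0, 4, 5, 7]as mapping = [0→5, 1→3, 2→2, 3→7, 4→6, 5→0, 6→1, 7→4]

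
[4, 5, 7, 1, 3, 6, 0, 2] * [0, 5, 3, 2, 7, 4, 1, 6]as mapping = [0→7, 1→4, 2→6, 3→5, 4→2, 5→1, 6→0, 7→3]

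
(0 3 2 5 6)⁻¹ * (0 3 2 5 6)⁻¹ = (0 5 3 6 2)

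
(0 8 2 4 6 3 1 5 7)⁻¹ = (0 7 5 1 3 6 4 2 8)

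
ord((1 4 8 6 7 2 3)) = 7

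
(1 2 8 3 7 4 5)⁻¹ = (1 5 4 7 3 8 2)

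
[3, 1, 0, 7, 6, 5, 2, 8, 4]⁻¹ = [2, 1, 6, 0, 8, 5, 4, 3, 7]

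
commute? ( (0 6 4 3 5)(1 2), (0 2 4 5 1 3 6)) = no: (0 6 4 3 5)(1 2)*(0 2 4 5 1 3 6) = (1 4 6 5 2 3), (0 2 4 5 1 3 6)*(0 6 4 3 5)(1 2) = (0 1 5 2 3 4)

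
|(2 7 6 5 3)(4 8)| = 10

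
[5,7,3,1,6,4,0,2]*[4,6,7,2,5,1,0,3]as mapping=[0→1,1→3,2→2,3→6,4→0,5→5,6→4,7→7]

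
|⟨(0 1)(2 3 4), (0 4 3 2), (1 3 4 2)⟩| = 120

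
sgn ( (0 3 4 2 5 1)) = -1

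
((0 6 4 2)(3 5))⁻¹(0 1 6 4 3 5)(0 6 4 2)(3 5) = (1 4 2 5 3 6)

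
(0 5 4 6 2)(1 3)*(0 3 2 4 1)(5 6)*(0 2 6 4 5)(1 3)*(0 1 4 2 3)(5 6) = (0 2 4 1 5)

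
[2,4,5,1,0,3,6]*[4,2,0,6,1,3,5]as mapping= [0→0,1→1,2→3,3→2,4→4,5→6,6→5]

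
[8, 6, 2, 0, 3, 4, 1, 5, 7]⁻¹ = [3, 6, 2, 4, 5, 7, 1, 8, 0]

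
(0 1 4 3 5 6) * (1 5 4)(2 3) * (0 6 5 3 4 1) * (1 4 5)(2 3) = (0 2 5 1)(3 4)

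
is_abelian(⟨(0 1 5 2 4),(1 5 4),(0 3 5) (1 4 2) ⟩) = no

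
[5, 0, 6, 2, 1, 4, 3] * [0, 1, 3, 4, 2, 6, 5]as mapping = [0→6, 1→0, 2→5, 3→3, 4→1, 5→2, 6→4]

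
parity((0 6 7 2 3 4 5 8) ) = odd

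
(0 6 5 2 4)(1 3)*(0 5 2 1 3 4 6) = (1 4 5)(2 6)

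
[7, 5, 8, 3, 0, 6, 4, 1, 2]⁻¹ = [4, 7, 8, 3, 6, 1, 5, 0, 2]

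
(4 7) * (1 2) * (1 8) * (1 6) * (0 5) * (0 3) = (0 5 3)(1 2 8 6)(4 7)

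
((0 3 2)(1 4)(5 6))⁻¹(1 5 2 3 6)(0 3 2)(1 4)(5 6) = (0 2 5 4 6)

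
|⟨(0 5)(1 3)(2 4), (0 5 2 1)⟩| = 120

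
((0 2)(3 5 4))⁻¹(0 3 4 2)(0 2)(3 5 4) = (0 2 5 3)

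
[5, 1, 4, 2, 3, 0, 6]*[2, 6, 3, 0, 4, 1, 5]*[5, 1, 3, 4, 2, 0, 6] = [1, 6, 2, 4, 5, 3, 0]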